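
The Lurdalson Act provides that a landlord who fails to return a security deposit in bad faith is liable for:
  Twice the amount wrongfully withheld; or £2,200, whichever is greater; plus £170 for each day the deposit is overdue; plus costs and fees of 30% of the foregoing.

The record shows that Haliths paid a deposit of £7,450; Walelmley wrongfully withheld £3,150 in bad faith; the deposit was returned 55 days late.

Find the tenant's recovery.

£20,345

Doubled: 2 × £3,150 = £6,300
Minimum £2,200: £6,300 meets the minimum, no increase.
Late-return penalty: 55 × £170 = £9,350
Damages plus late penalty: £6,300 + £9,350 = £15,650
Costs and fees: 30% of £15,650 = £4,695
Total recovery: £15,650 + £4,695 = £20,345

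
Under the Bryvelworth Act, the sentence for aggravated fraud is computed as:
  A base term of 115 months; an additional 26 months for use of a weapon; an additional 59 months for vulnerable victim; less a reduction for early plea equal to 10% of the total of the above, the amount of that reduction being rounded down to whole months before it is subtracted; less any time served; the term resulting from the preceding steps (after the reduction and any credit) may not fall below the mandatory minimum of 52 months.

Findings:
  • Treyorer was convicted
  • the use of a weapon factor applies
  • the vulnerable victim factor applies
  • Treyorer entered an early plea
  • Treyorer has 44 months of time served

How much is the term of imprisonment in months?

136 months

Use of a weapon enhancement: +26 months
Vulnerable victim enhancement: +59 months
Adjusted term: 115 months + 26 months + 59 months = 200 months
Early plea reduction: 10% of 200 months = 20 months (rounded down)
After reduction: 200 − 20 = 180 months
Less time served: 180 months − 44 months = 136 months
Minimum 52 months: 136 months meets the minimum, no increase.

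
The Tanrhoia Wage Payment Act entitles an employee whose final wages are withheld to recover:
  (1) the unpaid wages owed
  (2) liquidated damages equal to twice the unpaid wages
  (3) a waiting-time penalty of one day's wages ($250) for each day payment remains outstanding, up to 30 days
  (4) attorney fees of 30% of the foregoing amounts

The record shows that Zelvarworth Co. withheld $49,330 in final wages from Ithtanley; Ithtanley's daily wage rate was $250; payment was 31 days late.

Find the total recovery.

$202,137

Doubled: 2 × $49,330 = $98,660
Penalty days: min(31, 30) = 30
Waiting-time penalty: 30 × $250 = $7,500
Subtotal: $49,330 + $98,660 + $7,500 = $155,490
Attorney fees: 30% of $155,490 = $46,647
Total award: $155,490 + $46,647 = $202,137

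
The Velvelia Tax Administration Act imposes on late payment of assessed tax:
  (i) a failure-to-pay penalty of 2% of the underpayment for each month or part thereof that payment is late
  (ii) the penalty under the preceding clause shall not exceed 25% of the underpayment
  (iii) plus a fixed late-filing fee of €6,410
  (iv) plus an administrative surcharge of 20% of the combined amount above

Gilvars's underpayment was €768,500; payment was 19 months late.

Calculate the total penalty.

Accrued rate: 2% × 19 = 38%, capped at 25% → 25%
Failure-to-pay penalty: 25% of €768,500 = €192,125
Penalty before surcharge: €192,125 + €6,410 = €198,535
Administrative surcharge: 20% of €198,535 = €39,707
Total penalty: €198,535 + €39,707 = €238,242

€238,242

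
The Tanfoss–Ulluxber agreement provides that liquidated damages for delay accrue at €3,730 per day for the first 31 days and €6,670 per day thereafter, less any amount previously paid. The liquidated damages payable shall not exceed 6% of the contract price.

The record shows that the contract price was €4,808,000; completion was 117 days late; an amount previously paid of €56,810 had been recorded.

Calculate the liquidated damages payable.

First 31 days: 31 × €3,730 = €115,630
Remaining days: (117 − 31) × €6,670 = €573,620
Accrued per-day damages: €115,630 + €573,620 = €689,250
Less amount previously paid: €689,250 − €56,810 = €632,440
Cap: 6% of €4,808,000 = €288,480
Cap at €288,480: €632,440 exceeds the cap → €288,480

€288,480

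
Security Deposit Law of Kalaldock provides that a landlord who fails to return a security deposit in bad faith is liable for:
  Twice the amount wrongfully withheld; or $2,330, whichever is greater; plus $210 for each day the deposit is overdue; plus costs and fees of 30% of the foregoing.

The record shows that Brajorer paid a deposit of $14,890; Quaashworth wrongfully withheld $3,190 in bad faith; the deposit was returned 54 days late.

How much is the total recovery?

$23,036

Doubled: 2 × $3,190 = $6,380
Minimum $2,330: $6,380 meets the minimum, no increase.
Late-return penalty: 54 × $210 = $11,340
Damages plus late penalty: $6,380 + $11,340 = $17,720
Costs and fees: 30% of $17,720 = $5,316
Total recovery: $17,720 + $5,316 = $23,036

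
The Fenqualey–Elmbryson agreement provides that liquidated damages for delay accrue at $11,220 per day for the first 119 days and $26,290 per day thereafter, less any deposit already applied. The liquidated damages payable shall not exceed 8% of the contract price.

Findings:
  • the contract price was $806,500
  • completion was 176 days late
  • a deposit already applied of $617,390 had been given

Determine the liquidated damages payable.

Liquidated damages: $64,520

First 119 days: 119 × $11,220 = $1,335,180
Remaining days: (176 − 119) × $26,290 = $1,498,530
Accrued per-day damages: $1,335,180 + $1,498,530 = $2,833,710
Less deposit already applied: $2,833,710 − $617,390 = $2,216,320
Cap: 8% of $806,500 = $64,520
Cap at $64,520: $2,216,320 exceeds the cap → $64,520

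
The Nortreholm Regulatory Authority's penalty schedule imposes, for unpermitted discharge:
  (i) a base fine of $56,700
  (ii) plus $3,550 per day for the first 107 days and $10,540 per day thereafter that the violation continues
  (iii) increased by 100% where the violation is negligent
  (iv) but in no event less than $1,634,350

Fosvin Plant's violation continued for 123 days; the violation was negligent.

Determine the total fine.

$1,634,350

First 107 days: 107 × $3,550 = $379,850
Remaining days: (123 − 107) × $10,540 = $168,640
Per-day component: $379,850 + $168,640 = $548,490
Base plus per-day: $56,700 + $548,490 = $605,190
Enhancement: 100% of $605,190 = $605,190
Enhanced fine: $605,190 + $605,190 = $1,210,380
Minimum $1,634,350: $1,210,380 is below the minimum → $1,634,350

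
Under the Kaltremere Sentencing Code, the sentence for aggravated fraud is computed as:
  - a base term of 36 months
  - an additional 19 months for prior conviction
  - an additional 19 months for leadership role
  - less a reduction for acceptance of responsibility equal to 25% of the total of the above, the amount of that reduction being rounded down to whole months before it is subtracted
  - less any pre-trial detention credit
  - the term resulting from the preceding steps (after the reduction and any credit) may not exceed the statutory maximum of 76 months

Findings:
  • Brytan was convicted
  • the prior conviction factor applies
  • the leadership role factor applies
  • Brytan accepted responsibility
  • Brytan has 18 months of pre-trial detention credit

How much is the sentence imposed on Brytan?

38 months

Prior conviction enhancement: +19 months
Leadership role enhancement: +19 months
Adjusted term: 36 months + 19 months + 19 months = 74 months
Acceptance of responsibility reduction: 25% of 74 months = 18 months (rounded down)
After reduction: 74 − 18 = 56 months
Less pre-trial detention credit: 56 months − 18 months = 38 months
Cap at 76 months: 38 months is within the cap, no reduction.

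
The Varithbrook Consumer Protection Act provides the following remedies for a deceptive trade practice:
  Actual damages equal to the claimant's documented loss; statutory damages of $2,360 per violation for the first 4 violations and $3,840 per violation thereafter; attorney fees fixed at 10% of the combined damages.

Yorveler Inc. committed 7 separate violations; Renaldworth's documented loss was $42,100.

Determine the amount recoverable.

Total recovery: $69,366

First 4 violations: 4 × $2,360 = $9,440
Remaining violations: (7 − 4) × $3,840 = $11,520
Statutory damages: $9,440 + $11,520 = $20,960
Combined damages: $42,100 + $20,960 = $63,060
Attorney fees: 10% of $63,060 = $6,306
Total recovery: $63,060 + $6,306 = $69,366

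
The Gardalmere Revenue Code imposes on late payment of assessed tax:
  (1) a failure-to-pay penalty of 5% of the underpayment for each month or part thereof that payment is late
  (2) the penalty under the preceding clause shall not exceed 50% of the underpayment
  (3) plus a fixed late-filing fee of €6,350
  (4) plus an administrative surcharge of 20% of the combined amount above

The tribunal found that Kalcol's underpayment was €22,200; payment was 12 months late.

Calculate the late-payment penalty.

Accrued rate: 5% × 12 = 60%, capped at 50% → 50%
Failure-to-pay penalty: 50% of €22,200 = €11,100
Penalty before surcharge: €11,100 + €6,350 = €17,450
Administrative surcharge: 20% of €17,450 = €3,490
Total penalty: €17,450 + €3,490 = €20,940

Penalty: €20,940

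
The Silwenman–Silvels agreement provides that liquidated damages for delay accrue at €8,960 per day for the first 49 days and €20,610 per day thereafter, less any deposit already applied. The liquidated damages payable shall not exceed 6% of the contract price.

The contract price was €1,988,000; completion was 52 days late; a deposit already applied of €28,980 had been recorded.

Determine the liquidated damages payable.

€119,280

First 49 days: 49 × €8,960 = €439,040
Remaining days: (52 − 49) × €20,610 = €61,830
Accrued per-day damages: €439,040 + €61,830 = €500,870
Less deposit already applied: €500,870 − €28,980 = €471,890
Cap: 6% of €1,988,000 = €119,280
Cap at €119,280: €471,890 exceeds the cap → €119,280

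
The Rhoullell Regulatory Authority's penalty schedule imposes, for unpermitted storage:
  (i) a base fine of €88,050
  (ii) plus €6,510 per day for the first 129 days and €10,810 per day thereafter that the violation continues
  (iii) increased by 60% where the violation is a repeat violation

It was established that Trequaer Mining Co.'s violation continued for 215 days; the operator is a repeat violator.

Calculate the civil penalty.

First 129 days: 129 × €6,510 = €839,790
Remaining days: (215 − 129) × €10,810 = €929,660
Per-day component: €839,790 + €929,660 = €1,769,450
Base plus per-day: €88,050 + €1,769,450 = €1,857,500
Enhancement: 60% of €1,857,500 = €1,114,500
Enhanced fine: €1,857,500 + €1,114,500 = €2,972,000

Civil penalty: €2,972,000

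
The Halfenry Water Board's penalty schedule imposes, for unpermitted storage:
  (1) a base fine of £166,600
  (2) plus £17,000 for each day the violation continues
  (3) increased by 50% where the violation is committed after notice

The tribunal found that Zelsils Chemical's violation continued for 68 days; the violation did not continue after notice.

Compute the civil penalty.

£1,322,600

Per-day component: 68 × £17,000 = £1,156,000
Base plus per-day: £166,600 + £1,156,000 = £1,322,600
The violation did not continue after notice: no 50% increase.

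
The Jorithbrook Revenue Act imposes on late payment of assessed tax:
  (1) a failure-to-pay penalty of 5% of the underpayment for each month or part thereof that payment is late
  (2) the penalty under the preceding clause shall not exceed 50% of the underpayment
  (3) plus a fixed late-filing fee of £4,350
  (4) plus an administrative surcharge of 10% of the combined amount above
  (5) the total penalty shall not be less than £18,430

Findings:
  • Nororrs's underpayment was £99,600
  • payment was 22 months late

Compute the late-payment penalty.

£59,565

Accrued rate: 5% × 22 = 110%, capped at 50% → 50%
Failure-to-pay penalty: 50% of £99,600 = £49,800
Penalty before surcharge: £49,800 + £4,350 = £54,150
Administrative surcharge: 10% of £54,150 = £5,415
Total penalty: £54,150 + £5,415 = £59,565
Minimum £18,430: £59,565 meets the minimum, no increase.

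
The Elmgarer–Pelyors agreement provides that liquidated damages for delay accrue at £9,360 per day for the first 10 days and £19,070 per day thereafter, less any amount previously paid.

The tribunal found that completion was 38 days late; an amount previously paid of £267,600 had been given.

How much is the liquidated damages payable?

£359,960

First 10 days: 10 × £9,360 = £93,600
Remaining days: (38 − 10) × £19,070 = £533,960
Accrued per-day damages: £93,600 + £533,960 = £627,560
Less amount previously paid: £627,560 − £267,600 = £359,960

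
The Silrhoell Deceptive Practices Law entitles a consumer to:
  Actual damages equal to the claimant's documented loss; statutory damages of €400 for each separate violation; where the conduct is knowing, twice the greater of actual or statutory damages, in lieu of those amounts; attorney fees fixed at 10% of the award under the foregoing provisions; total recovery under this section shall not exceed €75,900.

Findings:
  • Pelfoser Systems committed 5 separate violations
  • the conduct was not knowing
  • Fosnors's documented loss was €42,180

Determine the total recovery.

€48,598

Statutory damages: 5 × €400 = €2,000
Conduct not knowing: the in-lieu enhancement does not apply.
Actual plus statutory damages: €42,180 + €2,000 = €44,180
Attorney fees: 10% of €44,180 = €4,418
Total before cap: €44,180 + €4,418 = €48,598
Cap at €75,900: €48,598 is within the cap, no reduction.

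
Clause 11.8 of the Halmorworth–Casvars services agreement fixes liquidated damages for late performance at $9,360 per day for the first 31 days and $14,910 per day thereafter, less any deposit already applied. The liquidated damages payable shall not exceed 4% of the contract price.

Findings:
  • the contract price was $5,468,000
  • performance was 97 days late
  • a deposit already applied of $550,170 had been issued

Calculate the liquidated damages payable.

$218,720

First 31 days: 31 × $9,360 = $290,160
Remaining days: (97 − 31) × $14,910 = $984,060
Accrued per-day damages: $290,160 + $984,060 = $1,274,220
Less deposit already applied: $1,274,220 − $550,170 = $724,050
Cap: 4% of $5,468,000 = $218,720
Cap at $218,720: $724,050 exceeds the cap → $218,720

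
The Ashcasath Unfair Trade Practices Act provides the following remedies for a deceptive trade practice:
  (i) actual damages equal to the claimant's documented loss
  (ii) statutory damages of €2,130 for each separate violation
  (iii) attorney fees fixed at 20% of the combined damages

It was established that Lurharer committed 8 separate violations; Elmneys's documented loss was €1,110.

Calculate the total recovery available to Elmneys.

€21,780

Statutory damages: 8 × €2,130 = €17,040
Combined damages: €1,110 + €17,040 = €18,150
Attorney fees: 20% of €18,150 = €3,630
Total recovery: €18,150 + €3,630 = €21,780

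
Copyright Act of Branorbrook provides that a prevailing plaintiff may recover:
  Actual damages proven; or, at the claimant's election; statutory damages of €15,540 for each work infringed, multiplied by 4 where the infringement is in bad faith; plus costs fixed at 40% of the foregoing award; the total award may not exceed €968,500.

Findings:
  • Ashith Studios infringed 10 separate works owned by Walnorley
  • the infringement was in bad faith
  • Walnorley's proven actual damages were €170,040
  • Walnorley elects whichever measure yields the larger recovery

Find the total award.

€870,240

Statutory damages: 10 × €15,540 = €155,400
Multiplied by 4: 4 × €155,400 = €621,600
Greater of actual damages (€170,040) or enhanced statutory damages (€621,600): €621,600
Costs: 40% of €621,600 = €248,640
Award plus costs: €621,600 + €248,640 = €870,240
Cap at €968,500: €870,240 is within the cap, no reduction.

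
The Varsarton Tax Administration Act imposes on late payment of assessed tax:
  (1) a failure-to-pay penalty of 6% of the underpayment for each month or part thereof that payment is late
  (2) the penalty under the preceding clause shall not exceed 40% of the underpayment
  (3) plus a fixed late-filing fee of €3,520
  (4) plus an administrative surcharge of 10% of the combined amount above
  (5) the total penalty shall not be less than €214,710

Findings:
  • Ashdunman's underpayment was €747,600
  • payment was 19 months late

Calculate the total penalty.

Accrued rate: 6% × 19 = 114%, capped at 40% → 40%
Failure-to-pay penalty: 40% of €747,600 = €299,040
Penalty before surcharge: €299,040 + €3,520 = €302,560
Administrative surcharge: 10% of €302,560 = €30,256
Total penalty: €302,560 + €30,256 = €332,816
Minimum €214,710: €332,816 meets the minimum, no increase.

€332,816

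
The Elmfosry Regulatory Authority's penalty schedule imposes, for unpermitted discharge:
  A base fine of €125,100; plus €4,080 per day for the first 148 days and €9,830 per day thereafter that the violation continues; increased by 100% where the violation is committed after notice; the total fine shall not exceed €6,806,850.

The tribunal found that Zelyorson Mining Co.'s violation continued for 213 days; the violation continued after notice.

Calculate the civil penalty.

First 148 days: 148 × €4,080 = €603,840
Remaining days: (213 − 148) × €9,830 = €638,950
Per-day component: €603,840 + €638,950 = €1,242,790
Base plus per-day: €125,100 + €1,242,790 = €1,367,890
Enhancement: 100% of €1,367,890 = €1,367,890
Enhanced fine: €1,367,890 + €1,367,890 = €2,735,780
Cap at €6,806,850: €2,735,780 is within the cap, no reduction.

€2,735,780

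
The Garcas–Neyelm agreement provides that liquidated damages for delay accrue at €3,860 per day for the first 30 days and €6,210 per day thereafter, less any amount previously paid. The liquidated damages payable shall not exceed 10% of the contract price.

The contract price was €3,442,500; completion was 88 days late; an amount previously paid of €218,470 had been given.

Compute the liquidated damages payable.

First 30 days: 30 × €3,860 = €115,800
Remaining days: (88 − 30) × €6,210 = €360,180
Accrued per-day damages: €115,800 + €360,180 = €475,980
Less amount previously paid: €475,980 − €218,470 = €257,510
Cap: 10% of €3,442,500 = €344,250
Cap at €344,250: €257,510 is within the cap, no reduction.

€257,510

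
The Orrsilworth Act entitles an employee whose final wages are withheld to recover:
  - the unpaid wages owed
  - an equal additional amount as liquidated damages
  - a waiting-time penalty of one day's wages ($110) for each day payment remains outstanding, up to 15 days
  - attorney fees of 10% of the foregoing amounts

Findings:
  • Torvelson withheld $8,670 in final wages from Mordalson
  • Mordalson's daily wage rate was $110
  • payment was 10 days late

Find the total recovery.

$20,284

Liquidated damages (equal amount): $8,670
Penalty days: min(10, 15) = 10
Waiting-time penalty: 10 × $110 = $1,100
Subtotal: $8,670 + $8,670 + $1,100 = $18,440
Attorney fees: 10% of $18,440 = $1,844
Total award: $18,440 + $1,844 = $20,284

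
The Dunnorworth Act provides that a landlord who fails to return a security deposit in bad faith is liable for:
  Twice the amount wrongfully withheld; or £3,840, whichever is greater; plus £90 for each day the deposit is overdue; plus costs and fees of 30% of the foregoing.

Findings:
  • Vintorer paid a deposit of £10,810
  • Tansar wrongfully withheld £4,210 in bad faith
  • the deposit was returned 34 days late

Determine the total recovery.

£14,924

Doubled: 2 × £4,210 = £8,420
Minimum £3,840: £8,420 meets the minimum, no increase.
Late-return penalty: 34 × £90 = £3,060
Damages plus late penalty: £8,420 + £3,060 = £11,480
Costs and fees: 30% of £11,480 = £3,444
Total recovery: £11,480 + £3,444 = £14,924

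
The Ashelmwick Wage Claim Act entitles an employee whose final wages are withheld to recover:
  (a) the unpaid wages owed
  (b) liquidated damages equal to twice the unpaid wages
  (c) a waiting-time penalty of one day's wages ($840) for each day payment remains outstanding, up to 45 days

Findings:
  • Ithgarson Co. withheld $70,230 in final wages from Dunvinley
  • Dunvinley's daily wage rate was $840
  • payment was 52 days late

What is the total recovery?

Doubled: 2 × $70,230 = $140,460
Penalty days: min(52, 45) = 45
Waiting-time penalty: 45 × $840 = $37,800
Total award: $70,230 + $140,460 + $37,800 = $248,490

Total award: $248,490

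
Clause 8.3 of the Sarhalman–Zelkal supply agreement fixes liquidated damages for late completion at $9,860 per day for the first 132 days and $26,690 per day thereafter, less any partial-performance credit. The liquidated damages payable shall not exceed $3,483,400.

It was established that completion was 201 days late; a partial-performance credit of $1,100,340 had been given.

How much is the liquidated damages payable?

First 132 days: 132 × $9,860 = $1,301,520
Remaining days: (201 − 132) × $26,690 = $1,841,610
Accrued per-day damages: $1,301,520 + $1,841,610 = $3,143,130
Less partial-performance credit: $3,143,130 − $1,100,340 = $2,042,790
Cap at $3,483,400: $2,042,790 is within the cap, no reduction.

$2,042,790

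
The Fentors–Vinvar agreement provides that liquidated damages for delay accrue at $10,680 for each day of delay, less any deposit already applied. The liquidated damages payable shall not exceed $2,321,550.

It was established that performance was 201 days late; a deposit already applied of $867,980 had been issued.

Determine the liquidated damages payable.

Per-day damages: 201 × $10,680 = $2,146,680
Less deposit already applied: $2,146,680 − $867,980 = $1,278,700
Cap at $2,321,550: $1,278,700 is within the cap, no reduction.

$1,278,700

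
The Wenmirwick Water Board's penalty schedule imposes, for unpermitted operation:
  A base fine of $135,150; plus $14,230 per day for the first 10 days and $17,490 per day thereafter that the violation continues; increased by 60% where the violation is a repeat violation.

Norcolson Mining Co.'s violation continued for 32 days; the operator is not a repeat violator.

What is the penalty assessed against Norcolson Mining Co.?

First 10 days: 10 × $14,230 = $142,300
Remaining days: (32 − 10) × $17,490 = $384,780
Per-day component: $142,300 + $384,780 = $527,080
Base plus per-day: $135,150 + $527,080 = $662,230
The operator is not a repeat violator: no 60% increase.

$662,230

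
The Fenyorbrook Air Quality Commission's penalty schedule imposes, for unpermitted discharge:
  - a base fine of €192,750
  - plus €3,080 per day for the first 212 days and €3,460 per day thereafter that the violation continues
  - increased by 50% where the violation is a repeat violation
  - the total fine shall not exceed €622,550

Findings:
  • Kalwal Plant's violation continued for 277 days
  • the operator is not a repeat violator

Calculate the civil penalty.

€622,550

First 212 days: 212 × €3,080 = €652,960
Remaining days: (277 − 212) × €3,460 = €224,900
Per-day component: €652,960 + €224,900 = €877,860
Base plus per-day: €192,750 + €877,860 = €1,070,610
The operator is not a repeat violator: no 50% increase.
Cap at €622,550: €1,070,610 exceeds the cap → €622,550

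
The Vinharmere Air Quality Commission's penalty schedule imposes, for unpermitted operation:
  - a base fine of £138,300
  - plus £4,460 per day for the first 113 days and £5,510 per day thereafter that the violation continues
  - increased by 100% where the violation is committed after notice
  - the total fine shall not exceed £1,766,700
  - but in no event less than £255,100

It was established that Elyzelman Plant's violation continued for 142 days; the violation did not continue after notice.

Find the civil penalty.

£802,070

First 113 days: 113 × £4,460 = £503,980
Remaining days: (142 − 113) × £5,510 = £159,790
Per-day component: £503,980 + £159,790 = £663,770
Base plus per-day: £138,300 + £663,770 = £802,070
The violation did not continue after notice: no 100% increase.
Cap at £1,766,700: £802,070 is within the cap, no reduction.
Minimum £255,100: £802,070 meets the minimum, no increase.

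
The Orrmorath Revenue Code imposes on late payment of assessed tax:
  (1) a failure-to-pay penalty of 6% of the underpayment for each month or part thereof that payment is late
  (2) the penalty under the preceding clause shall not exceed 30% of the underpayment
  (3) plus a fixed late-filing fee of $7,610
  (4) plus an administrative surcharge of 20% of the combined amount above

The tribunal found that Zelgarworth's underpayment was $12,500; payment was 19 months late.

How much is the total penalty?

$13,632

Accrued rate: 6% × 19 = 114%, capped at 30% → 30%
Failure-to-pay penalty: 30% of $12,500 = $3,750
Penalty before surcharge: $3,750 + $7,610 = $11,360
Administrative surcharge: 20% of $11,360 = $2,272
Total penalty: $11,360 + $2,272 = $13,632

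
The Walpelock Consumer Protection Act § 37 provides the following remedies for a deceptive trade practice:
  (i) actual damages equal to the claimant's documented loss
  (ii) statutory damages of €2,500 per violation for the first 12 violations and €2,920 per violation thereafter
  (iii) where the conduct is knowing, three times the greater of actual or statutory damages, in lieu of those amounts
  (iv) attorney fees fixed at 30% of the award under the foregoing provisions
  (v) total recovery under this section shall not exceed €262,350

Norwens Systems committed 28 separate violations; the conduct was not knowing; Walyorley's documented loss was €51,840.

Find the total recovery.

€167,128

First 12 violations: 12 × €2,500 = €30,000
Remaining violations: (28 − 12) × €2,920 = €46,720
Statutory damages: €30,000 + €46,720 = €76,720
Conduct not knowing: the in-lieu enhancement does not apply.
Actual plus statutory damages: €51,840 + €76,720 = €128,560
Attorney fees: 30% of €128,560 = €38,568
Total before cap: €128,560 + €38,568 = €167,128
Cap at €262,350: €167,128 is within the cap, no reduction.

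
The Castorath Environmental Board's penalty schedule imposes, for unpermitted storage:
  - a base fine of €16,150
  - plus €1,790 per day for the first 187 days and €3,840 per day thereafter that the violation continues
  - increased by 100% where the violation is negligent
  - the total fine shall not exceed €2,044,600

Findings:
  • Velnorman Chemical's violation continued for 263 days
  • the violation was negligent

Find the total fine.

€1,285,440

First 187 days: 187 × €1,790 = €334,730
Remaining days: (263 − 187) × €3,840 = €291,840
Per-day component: €334,730 + €291,840 = €626,570
Base plus per-day: €16,150 + €626,570 = €642,720
Enhancement: 100% of €642,720 = €642,720
Enhanced fine: €642,720 + €642,720 = €1,285,440
Cap at €2,044,600: €1,285,440 is within the cap, no reduction.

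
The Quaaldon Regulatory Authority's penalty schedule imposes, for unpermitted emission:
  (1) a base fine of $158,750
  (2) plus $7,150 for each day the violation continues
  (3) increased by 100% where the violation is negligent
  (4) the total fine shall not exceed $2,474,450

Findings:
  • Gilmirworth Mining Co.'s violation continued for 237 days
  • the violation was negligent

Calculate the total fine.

Per-day component: 237 × $7,150 = $1,694,550
Base plus per-day: $158,750 + $1,694,550 = $1,853,300
Enhancement: 100% of $1,853,300 = $1,853,300
Enhanced fine: $1,853,300 + $1,853,300 = $3,706,600
Cap at $2,474,450: $3,706,600 exceeds the cap → $2,474,450

$2,474,450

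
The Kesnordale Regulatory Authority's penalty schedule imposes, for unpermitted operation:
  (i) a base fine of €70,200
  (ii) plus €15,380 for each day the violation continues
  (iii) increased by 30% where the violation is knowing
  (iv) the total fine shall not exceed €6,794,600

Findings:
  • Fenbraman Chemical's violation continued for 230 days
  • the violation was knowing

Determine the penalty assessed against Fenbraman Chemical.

Per-day component: 230 × €15,380 = €3,537,400
Base plus per-day: €70,200 + €3,537,400 = €3,607,600
Enhancement: 30% of €3,607,600 = €1,082,280
Enhanced fine: €3,607,600 + €1,082,280 = €4,689,880
Cap at €6,794,600: €4,689,880 is within the cap, no reduction.

€4,689,880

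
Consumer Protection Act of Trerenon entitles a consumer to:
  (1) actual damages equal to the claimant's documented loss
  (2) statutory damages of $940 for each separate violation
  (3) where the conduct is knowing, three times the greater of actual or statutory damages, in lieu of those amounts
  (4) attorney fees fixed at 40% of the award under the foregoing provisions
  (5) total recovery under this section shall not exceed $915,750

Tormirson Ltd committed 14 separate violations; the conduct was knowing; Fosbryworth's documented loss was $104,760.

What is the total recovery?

$439,992

Statutory damages: 14 × $940 = $13,160
Greater of actual damages ($104,760) or statutory damages ($13,160): $104,760
Trebled: 3 × $104,760 = $314,280
Attorney fees: 40% of $314,280 = $125,712
Total before cap: $314,280 + $125,712 = $439,992
Cap at $915,750: $439,992 is within the cap, no reduction.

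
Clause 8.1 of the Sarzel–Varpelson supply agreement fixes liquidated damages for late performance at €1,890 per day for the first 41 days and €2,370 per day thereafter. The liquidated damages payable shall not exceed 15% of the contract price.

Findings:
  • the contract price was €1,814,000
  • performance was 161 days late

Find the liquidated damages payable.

First 41 days: 41 × €1,890 = €77,490
Remaining days: (161 − 41) × €2,370 = €284,400
Accrued per-day damages: €77,490 + €284,400 = €361,890
Cap: 15% of €1,814,000 = €272,100
Cap at €272,100: €361,890 exceeds the cap → €272,100

€272,100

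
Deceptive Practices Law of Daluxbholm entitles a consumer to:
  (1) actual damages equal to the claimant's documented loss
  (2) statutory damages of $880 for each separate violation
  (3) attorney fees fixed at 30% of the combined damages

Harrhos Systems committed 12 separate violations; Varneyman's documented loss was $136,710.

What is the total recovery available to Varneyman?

$191,451

Statutory damages: 12 × $880 = $10,560
Combined damages: $136,710 + $10,560 = $147,270
Attorney fees: 30% of $147,270 = $44,181
Total recovery: $147,270 + $44,181 = $191,451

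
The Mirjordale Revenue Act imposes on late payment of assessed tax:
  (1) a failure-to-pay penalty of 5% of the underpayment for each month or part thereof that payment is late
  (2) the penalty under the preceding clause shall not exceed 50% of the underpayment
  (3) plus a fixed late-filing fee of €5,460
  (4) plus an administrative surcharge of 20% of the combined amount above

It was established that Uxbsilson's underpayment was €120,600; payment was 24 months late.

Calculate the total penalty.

Penalty: €78,912

Accrued rate: 5% × 24 = 120%, capped at 50% → 50%
Failure-to-pay penalty: 50% of €120,600 = €60,300
Penalty before surcharge: €60,300 + €5,460 = €65,760
Administrative surcharge: 20% of €65,760 = €13,152
Total penalty: €65,760 + €13,152 = €78,912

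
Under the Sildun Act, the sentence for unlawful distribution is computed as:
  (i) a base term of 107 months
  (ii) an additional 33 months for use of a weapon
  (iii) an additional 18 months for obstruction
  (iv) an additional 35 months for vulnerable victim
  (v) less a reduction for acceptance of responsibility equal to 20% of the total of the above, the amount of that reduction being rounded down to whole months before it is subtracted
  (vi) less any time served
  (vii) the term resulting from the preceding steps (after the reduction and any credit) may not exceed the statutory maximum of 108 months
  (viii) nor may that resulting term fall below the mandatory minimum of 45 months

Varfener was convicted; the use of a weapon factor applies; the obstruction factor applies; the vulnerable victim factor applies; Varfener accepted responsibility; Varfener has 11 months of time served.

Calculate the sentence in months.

108 months

Use of a weapon enhancement: +33 months
Obstruction enhancement: +18 months
Vulnerable victim enhancement: +35 months
Adjusted term: 107 months + 33 months + 18 months + 35 months = 193 months
Acceptance of responsibility reduction: 20% of 193 months = 38 months (rounded down)
After reduction: 193 − 38 = 155 months
Less time served: 155 months − 11 months = 144 months
Cap at 108 months: 144 months exceeds the cap → 108 months
Minimum 45 months: 108 months meets the minimum, no increase.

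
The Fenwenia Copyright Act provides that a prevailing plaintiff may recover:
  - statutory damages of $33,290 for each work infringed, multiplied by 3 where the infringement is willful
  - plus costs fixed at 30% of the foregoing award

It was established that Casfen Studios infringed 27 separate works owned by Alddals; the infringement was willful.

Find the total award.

Statutory damages: 27 × $33,290 = $898,830
Trebled: 3 × $898,830 = $2,696,490
Costs: 30% of $2,696,490 = $808,947
Award plus costs: $2,696,490 + $808,947 = $3,505,437

$3,505,437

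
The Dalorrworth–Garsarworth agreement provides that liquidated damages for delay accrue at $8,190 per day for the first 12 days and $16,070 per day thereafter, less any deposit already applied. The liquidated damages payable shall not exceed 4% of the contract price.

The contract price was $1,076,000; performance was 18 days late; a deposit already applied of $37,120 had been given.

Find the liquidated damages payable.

First 12 days: 12 × $8,190 = $98,280
Remaining days: (18 − 12) × $16,070 = $96,420
Accrued per-day damages: $98,280 + $96,420 = $194,700
Less deposit already applied: $194,700 − $37,120 = $157,580
Cap: 4% of $1,076,000 = $43,040
Cap at $43,040: $157,580 exceeds the cap → $43,040

$43,040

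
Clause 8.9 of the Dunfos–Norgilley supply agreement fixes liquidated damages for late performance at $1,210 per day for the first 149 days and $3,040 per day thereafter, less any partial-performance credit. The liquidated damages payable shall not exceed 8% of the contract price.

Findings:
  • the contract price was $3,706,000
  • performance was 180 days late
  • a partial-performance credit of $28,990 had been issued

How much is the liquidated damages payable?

First 149 days: 149 × $1,210 = $180,290
Remaining days: (180 − 149) × $3,040 = $94,240
Accrued per-day damages: $180,290 + $94,240 = $274,530
Less partial-performance credit: $274,530 − $28,990 = $245,540
Cap: 8% of $3,706,000 = $296,480
Cap at $296,480: $245,540 is within the cap, no reduction.

$245,540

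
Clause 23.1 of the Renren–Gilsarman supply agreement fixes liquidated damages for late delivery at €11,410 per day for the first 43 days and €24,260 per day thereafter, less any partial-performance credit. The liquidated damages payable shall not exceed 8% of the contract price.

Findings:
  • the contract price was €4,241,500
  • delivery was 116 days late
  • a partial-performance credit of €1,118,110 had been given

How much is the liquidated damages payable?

First 43 days: 43 × €11,410 = €490,630
Remaining days: (116 − 43) × €24,260 = €1,770,980
Accrued per-day damages: €490,630 + €1,770,980 = €2,261,610
Less partial-performance credit: €2,261,610 − €1,118,110 = €1,143,500
Cap: 8% of €4,241,500 = €339,320
Cap at €339,320: €1,143,500 exceeds the cap → €339,320

€339,320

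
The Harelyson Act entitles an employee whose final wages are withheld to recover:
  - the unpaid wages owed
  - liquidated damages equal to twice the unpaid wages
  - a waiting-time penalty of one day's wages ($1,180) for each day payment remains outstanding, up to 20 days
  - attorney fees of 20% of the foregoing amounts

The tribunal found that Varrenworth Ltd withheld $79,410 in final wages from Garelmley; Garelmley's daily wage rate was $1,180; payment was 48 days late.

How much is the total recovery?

$314,196

Doubled: 2 × $79,410 = $158,820
Penalty days: min(48, 20) = 20
Waiting-time penalty: 20 × $1,180 = $23,600
Subtotal: $79,410 + $158,820 + $23,600 = $261,830
Attorney fees: 20% of $261,830 = $52,366
Total award: $261,830 + $52,366 = $314,196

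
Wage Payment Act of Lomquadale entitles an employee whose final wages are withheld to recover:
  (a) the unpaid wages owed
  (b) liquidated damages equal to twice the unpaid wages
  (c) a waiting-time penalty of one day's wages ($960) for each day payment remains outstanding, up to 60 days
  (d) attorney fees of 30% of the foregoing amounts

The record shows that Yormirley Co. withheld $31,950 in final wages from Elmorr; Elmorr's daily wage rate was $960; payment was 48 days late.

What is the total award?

Doubled: 2 × $31,950 = $63,900
Penalty days: min(48, 60) = 48
Waiting-time penalty: 48 × $960 = $46,080
Subtotal: $31,950 + $63,900 + $46,080 = $141,930
Attorney fees: 30% of $141,930 = $42,579
Total award: $141,930 + $42,579 = $184,509

$184,509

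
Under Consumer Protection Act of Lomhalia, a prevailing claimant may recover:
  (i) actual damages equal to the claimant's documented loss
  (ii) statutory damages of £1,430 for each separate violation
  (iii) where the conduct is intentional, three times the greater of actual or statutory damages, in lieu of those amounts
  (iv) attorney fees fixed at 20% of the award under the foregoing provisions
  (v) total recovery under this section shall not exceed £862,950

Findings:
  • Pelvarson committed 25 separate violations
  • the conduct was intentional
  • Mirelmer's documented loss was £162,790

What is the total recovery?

£586,044

Statutory damages: 25 × £1,430 = £35,750
Greater of actual damages (£162,790) or statutory damages (£35,750): £162,790
Trebled: 3 × £162,790 = £488,370
Attorney fees: 20% of £488,370 = £97,674
Total before cap: £488,370 + £97,674 = £586,044
Cap at £862,950: £586,044 is within the cap, no reduction.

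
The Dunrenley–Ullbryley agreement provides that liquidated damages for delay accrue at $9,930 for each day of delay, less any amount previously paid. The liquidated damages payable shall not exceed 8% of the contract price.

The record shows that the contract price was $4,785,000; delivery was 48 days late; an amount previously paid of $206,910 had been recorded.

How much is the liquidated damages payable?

Per-day damages: 48 × $9,930 = $476,640
Less amount previously paid: $476,640 − $206,910 = $269,730
Cap: 8% of $4,785,000 = $382,800
Cap at $382,800: $269,730 is within the cap, no reduction.

Liquidated damages: $269,730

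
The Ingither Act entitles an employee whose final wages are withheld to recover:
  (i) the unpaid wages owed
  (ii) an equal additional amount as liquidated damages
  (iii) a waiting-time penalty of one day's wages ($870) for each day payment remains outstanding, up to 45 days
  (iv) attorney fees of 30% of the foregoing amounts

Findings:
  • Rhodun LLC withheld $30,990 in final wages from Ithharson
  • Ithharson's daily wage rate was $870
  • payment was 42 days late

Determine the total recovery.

$128,076

Liquidated damages (equal amount): $30,990
Penalty days: min(42, 45) = 42
Waiting-time penalty: 42 × $870 = $36,540
Subtotal: $30,990 + $30,990 + $36,540 = $98,520
Attorney fees: 30% of $98,520 = $29,556
Total award: $98,520 + $29,556 = $128,076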